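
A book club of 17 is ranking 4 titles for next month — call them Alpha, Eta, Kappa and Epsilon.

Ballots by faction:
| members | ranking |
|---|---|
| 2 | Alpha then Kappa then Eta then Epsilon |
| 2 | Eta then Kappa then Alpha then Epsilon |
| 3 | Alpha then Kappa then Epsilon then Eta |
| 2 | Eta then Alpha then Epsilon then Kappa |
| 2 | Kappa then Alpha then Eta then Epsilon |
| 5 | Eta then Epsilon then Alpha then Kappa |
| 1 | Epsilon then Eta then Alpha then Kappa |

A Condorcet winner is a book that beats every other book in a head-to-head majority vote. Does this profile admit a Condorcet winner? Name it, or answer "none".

Head-to-head results (17 members):
Alpha vs Eta: 2+3+2 = 7 for Alpha, 10 for Eta — Eta by 10–7.
Alpha vs Kappa: 13 to 4, Alpha.
Alpha vs Epsilon: 2+2+3+2+2 = 11 for Alpha, 6 for Epsilon — Alpha by 11–6.
Eta vs Kappa: Eta preferred on 2+2+5+1 = 10 ballots; Eta wins 10–7.
Eta vs Epsilon: Eta preferred on 2+2+2+2+5 = 13 ballots; Eta wins 13–4.
Kappa vs Epsilon: Kappa preferred on 2+2+3+2 = 9 ballots; Kappa wins 9–8.
Eta beats each of Alpha, Kappa, Epsilon — Eta is the Condorcet winner.

Eta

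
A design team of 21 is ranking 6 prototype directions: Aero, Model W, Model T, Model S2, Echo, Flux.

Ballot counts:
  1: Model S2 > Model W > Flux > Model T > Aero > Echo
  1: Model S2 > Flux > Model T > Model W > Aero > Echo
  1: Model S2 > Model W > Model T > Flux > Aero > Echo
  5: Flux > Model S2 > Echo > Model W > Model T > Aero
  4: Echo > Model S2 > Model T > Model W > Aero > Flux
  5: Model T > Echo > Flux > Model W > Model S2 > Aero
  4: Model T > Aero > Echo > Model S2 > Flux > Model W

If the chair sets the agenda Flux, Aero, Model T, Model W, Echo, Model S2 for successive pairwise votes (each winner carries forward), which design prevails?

Model S2

Round 1: Flux vs Aero — 13–8, Flux advances.
Round 2: Flux vs Model T — 7–14, Model T advances.
Round 3: Model T vs Model W — 14–7, Model T advances.
Round 4: Model T vs Echo — 12–9, Model T advances.
Round 5: Model T vs Model S2 — 9–12, Model S2 advances.
The agenda winner is Model S2.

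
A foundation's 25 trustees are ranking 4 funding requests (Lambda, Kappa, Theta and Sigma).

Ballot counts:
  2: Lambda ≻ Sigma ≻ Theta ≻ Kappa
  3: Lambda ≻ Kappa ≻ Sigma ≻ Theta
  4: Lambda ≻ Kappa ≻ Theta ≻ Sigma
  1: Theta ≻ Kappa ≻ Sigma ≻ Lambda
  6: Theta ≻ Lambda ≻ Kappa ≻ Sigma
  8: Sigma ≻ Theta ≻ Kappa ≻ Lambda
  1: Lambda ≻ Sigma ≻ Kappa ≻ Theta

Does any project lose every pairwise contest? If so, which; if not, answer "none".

none

Pairwise majorities:
Lambda vs Kappa: Lambda preferred on 2+3+4+6+1 = 16 ballots; Lambda wins 16–9.
Lambda vs Theta: 2+3+4+1 = 10 for Lambda, 15 for Theta — Theta by 15–10.
Lambda vs Sigma: 16 to 9, Lambda.
Kappa vs Theta: Theta wins 17–8.
Kappa vs Sigma: 14 to 11, Kappa.
Theta vs Sigma: Sigma wins 14–11.
Each project has at least one pairwise win (Lambda beats Kappa; Kappa beats Sigma; Theta beats Lambda; Sigma beats Theta) — no Condorcet loser.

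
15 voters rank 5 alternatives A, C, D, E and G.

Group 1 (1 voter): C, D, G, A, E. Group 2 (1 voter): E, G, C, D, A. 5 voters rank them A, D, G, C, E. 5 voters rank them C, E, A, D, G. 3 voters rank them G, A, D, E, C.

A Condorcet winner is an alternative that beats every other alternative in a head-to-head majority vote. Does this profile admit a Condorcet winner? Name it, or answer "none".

A

Check each pair by majority over 15 ballots:
A vs C: 8 to 7, A.
A vs D: A is ranked higher on 5+5+3 = 13 ballots, D on 2. A wins 13–2.
A vs E: 1+5+3 = 9 for A, 6 for E — A by 9–6.
A vs G: 10 to 5, A.
C vs D: 7 to 8, D.
C vs E: C is ranked higher on 1+5+5 = 11 ballots, E on 4. C wins 11–4.
C vs G: C preferred on 1+5 = 6 ballots; G wins 9–6.
D vs E: D wins 9–6.
D vs G: D, 11–4.
E–G: G 9–6.
A defeats every rival head-to-head and is the Condorcet winner.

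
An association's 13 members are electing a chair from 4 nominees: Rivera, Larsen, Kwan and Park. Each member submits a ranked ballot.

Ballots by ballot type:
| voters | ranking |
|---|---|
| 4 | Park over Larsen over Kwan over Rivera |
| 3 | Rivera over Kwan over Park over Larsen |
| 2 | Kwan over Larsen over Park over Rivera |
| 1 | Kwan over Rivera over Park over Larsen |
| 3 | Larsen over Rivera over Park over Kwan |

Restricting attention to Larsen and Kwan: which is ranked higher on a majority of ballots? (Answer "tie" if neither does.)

Larsen

Ballots ranking Larsen above Kwan: 4 + 3 = 7.
Ballots ranking Kwan above Larsen: 13 − 7 = 6.
Larsen wins the head-to-head 7–6.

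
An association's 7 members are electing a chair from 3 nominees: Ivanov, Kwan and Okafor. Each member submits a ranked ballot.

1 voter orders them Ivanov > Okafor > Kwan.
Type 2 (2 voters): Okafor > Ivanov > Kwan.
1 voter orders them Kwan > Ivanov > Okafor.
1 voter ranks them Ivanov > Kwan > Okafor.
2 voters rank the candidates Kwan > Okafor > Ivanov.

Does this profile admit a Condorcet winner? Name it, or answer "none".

none

Head-to-head results (7 voters):
Ivanov vs Kwan: 4 to 3, Ivanov.
Ivanov vs Okafor: Ivanov is ranked higher on 1+1+1 = 3 ballots, Okafor on 4. Okafor wins 4–3.
Kwan vs Okafor: Kwan is ranked higher on 1+1+2 = 4 ballots, Okafor on 3. Kwan wins 4–3.
Every candidate loses at least once (Ivanov loses to Okafor; Kwan loses to Ivanov; Okafor loses to Kwan). The majority relation contains the cycle Ivanov → Kwan → Okafor → Ivanov, so there is no Condorcet winner.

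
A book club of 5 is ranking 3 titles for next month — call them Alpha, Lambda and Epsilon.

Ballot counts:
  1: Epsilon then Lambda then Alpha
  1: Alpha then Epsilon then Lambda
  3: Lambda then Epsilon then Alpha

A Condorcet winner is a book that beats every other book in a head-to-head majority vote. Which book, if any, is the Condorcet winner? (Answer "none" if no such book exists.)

Lambda

Check each pair by majority over 5 ballots:
Alpha vs Lambda: Lambda, 4–1.
Alpha vs Epsilon: Alpha is ranked higher on 1 ballot, Epsilon on 4. Epsilon wins 4–1.
Lambda vs Epsilon: Lambda, 3–2.
Lambda beats each of Alpha, Epsilon — Lambda is the Condorcet winner.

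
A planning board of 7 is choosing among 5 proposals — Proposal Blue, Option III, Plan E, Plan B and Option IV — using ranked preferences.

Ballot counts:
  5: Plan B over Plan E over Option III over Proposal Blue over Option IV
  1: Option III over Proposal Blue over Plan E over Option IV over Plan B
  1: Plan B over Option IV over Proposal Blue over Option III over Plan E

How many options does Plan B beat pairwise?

4

Plan B against each rival (7 council members):
Plan B vs Proposal Blue: Plan B, 6–1.
Plan B vs Option III: Plan B, 6–1.
Plan B vs Plan E: Plan B, 6–1.
Plan B–Option IV: Plan B 6–1.
Plan B beats Proposal Blue, Option III, Plan E, Option IV — 4 pairwise wins.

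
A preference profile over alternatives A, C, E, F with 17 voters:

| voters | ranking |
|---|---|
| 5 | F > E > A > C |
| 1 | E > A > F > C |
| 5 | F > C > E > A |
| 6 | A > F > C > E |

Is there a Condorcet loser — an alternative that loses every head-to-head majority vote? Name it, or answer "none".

Head-to-head results (17 voters):
A vs C: A wins 12–5.
A vs E: E, 11–6.
A vs F: A is ranked higher on 1+6 = 7 ballots, F on 10. F wins 10–7.
C vs E: C, 11–6.
C vs F: 0 to 17, F.
E vs F: F wins 16–1.
No alternative is winless: A beats C; C beats E; E beats A; F beats A. There is no Condorcet loser.

none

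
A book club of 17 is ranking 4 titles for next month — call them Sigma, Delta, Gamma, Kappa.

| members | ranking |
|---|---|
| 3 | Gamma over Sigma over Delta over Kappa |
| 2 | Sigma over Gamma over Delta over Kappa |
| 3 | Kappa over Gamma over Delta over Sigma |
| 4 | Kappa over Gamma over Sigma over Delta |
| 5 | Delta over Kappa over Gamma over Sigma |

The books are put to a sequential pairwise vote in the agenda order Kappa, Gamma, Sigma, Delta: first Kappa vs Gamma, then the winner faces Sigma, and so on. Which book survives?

Delta

Round 1: Kappa vs Gamma — 12–5, Kappa advances.
Round 2: Kappa vs Sigma — 12–5, Kappa advances.
Round 3: Kappa vs Delta — 7–10, Delta advances.
Delta survives the agenda.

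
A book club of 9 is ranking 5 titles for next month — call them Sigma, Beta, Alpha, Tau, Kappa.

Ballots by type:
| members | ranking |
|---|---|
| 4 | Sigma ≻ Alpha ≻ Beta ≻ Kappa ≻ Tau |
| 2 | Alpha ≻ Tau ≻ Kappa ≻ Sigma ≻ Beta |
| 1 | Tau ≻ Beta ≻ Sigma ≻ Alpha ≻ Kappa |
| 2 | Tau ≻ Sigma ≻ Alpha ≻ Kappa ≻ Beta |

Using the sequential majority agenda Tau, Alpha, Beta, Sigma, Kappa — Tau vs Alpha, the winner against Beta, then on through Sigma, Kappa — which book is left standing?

Round 1: Tau vs Alpha — 3–6, Alpha advances.
Round 2: Alpha vs Beta — 8–1, Alpha advances.
Round 3: Alpha vs Sigma — 2–7, Sigma advances.
Round 4: Sigma vs Kappa — 7–2, Sigma advances.
Sigma survives the agenda.

Sigma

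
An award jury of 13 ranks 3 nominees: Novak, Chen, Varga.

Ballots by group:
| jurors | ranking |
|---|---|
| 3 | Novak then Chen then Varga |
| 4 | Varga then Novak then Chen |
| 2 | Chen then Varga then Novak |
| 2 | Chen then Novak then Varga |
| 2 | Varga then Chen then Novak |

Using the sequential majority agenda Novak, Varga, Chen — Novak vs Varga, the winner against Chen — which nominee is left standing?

Round 1: Novak vs Varga — 5–8, Varga advances.
Round 2: Varga vs Chen — 6–7, Chen advances.
Chen survives the agenda.

Chen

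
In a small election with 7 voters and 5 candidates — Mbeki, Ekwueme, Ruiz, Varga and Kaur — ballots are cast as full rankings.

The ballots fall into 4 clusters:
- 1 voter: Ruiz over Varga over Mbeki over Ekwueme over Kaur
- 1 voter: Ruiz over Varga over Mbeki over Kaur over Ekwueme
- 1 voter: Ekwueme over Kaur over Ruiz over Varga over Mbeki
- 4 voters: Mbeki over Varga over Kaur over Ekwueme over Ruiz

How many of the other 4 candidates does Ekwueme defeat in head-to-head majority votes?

Ekwueme against each rival (7 voters):
Ekwueme–Mbeki: Mbeki 6–1.
Ekwueme vs Ruiz: Ekwueme preferred on 1+4 = 5 ballots; Ekwueme wins 5–2.
Ekwueme vs Varga: 1 for Ekwueme, 6 for Varga — Varga by 6–1.
Ekwueme vs Kaur: 2 to 5, Kaur.
Ekwueme beats Ruiz; loses to Mbeki, Varga, Kaur — 1 pairwise win.

1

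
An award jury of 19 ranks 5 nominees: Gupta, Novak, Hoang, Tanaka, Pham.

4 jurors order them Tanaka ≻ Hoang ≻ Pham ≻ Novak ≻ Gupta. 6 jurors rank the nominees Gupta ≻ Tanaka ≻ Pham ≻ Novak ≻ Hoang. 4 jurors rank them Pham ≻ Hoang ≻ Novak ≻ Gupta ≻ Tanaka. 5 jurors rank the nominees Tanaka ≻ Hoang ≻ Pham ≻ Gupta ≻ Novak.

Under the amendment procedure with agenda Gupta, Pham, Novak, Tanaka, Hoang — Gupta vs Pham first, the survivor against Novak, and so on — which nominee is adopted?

Round 1: Gupta vs Pham — 6–13, Pham advances.
Round 2: Pham vs Novak — 19–0, Pham advances.
Round 3: Pham vs Tanaka — 4–15, Tanaka advances.
Round 4: Tanaka vs Hoang — 15–4, Tanaka advances.
The agenda winner is Tanaka.

Tanaka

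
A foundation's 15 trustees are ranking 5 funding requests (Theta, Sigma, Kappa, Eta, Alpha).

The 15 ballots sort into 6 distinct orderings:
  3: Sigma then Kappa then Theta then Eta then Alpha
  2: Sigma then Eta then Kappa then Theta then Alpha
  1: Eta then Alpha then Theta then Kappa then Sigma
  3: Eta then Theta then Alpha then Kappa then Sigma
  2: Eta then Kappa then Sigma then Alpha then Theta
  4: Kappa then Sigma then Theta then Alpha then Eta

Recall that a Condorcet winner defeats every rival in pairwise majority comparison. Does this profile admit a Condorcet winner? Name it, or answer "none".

none

Pairwise majorities:
Theta vs Sigma: 1+3 = 4 for Theta, 11 for Sigma — Sigma by 11–4.
Theta vs Kappa: Theta preferred on 1+3 = 4 ballots; Kappa wins 11–4.
Theta vs Eta: Theta is ranked higher on 3+4 = 7 ballots, Eta on 8. Eta wins 8–7.
Theta vs Alpha: Theta preferred on 3+2+3+4 = 12 ballots; Theta wins 12–3.
Sigma vs Kappa: 5 to 10, Kappa.
Sigma vs Eta: 9 to 6, Sigma.
Sigma vs Alpha: 3+2+2+4 = 11 for Sigma, 4 for Alpha — Sigma by 11–4.
Kappa vs Eta: 3+4 = 7 for Kappa, 8 for Eta — Eta by 8–7.
Kappa vs Alpha: Kappa is ranked higher on 3+2+2+4 = 11 ballots, Alpha on 4. Kappa wins 11–4.
Eta vs Alpha: 11 to 4, Eta.
Each project drops at least one matchup (Theta loses to Sigma; Sigma loses to Kappa; Kappa loses to Eta; Eta loses to Sigma; Alpha loses to Theta); the cycle Sigma beats Eta beats Kappa beats Sigma rules out a Condorcet winner.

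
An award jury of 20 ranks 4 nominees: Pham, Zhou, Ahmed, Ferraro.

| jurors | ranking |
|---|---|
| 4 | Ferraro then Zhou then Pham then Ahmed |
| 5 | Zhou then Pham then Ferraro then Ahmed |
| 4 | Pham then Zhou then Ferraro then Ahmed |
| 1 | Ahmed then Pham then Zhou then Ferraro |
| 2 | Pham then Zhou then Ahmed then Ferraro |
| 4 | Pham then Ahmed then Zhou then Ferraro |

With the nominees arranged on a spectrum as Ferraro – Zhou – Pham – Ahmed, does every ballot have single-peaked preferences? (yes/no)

yes

Axis positions: Ferraro=1, Zhou=2, Pham=3, Ahmed=4.
Bloc 1 (peak Ferraro at position 1): ranking walks positions 1-2-3-4, expanding outward from the peak — single-peaked.
Bloc 2 (peak Zhou at position 2): ranking walks positions 2-3-1-4, expanding outward from the peak — single-peaked.
Bloc 3 (peak Pham at position 3): ranking walks positions 3-2-1-4, expanding outward from the peak — single-peaked.
Bloc 4 (peak Ahmed at position 4): ranking walks positions 4-3-2-1, expanding outward from the peak — single-peaked.
Bloc 5 (peak Pham at position 3): ranking walks positions 3-2-4-1, expanding outward from the peak — single-peaked.
Bloc 6 (peak Pham at position 3): ranking walks positions 3-4-2-1, expanding outward from the peak — single-peaked.
Every ranking is single-peaked on this axis.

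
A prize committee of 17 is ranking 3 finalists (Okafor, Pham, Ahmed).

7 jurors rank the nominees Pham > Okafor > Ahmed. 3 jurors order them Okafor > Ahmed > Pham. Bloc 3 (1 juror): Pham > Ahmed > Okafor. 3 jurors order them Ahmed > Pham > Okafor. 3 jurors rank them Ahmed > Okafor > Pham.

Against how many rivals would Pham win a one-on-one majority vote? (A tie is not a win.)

Pham against each rival (17 jurors):
Pham vs Okafor: Pham, 11–6.
Pham vs Ahmed: 8 to 9, Ahmed.
Pham beats Okafor; loses to Ahmed — 1 pairwise win.

1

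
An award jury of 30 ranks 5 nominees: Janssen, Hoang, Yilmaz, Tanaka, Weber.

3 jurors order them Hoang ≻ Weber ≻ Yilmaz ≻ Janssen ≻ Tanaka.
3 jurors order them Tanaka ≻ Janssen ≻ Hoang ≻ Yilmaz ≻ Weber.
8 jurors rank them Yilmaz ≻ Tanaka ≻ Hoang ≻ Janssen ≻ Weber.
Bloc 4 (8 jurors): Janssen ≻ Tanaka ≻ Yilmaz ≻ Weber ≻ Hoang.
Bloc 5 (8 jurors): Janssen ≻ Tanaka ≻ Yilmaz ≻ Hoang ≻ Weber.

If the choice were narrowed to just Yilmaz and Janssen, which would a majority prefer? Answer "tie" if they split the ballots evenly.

Ballots ranking Yilmaz above Janssen: 3 + 8 = 11.
Ballots ranking Janssen above Yilmaz: 30 − 11 = 19.
Janssen wins the head-to-head 19–11.

Janssen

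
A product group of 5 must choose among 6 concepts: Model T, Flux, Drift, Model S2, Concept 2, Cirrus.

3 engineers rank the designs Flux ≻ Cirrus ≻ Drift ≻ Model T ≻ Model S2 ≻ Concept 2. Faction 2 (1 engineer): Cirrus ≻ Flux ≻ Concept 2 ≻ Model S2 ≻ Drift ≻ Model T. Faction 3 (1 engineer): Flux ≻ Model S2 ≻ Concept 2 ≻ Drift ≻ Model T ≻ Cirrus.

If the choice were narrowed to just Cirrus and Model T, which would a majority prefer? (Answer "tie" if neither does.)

Ballots ranking Cirrus above Model T: 3 + 1 = 4.
Ballots ranking Model T above Cirrus: 5 − 4 = 1.
Cirrus wins the head-to-head 4–1.

Cirrus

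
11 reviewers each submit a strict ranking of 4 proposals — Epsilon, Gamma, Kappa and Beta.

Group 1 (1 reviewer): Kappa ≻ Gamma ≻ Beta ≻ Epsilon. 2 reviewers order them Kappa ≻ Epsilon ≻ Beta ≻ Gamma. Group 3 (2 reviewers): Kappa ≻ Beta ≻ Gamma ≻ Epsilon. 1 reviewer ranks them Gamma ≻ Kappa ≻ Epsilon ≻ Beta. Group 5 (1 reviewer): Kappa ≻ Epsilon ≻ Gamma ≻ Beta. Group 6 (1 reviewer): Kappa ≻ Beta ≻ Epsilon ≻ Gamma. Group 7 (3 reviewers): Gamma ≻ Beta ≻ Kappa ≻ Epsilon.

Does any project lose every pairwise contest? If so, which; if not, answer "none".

Epsilon

Head-to-head results (11 reviewers):
Epsilon–Gamma: Gamma 7–4.
Epsilon vs Kappa: Epsilon preferred on 0 ballots; Kappa wins 11–0.
Epsilon vs Beta: 2+1+1 = 4 for Epsilon, 7 for Beta — Beta by 7–4.
Gamma–Kappa: Kappa 7–4.
Gamma vs Beta: Gamma, 6–5.
Kappa vs Beta: Kappa preferred on 1+2+2+1+1+1 = 8 ballots; Kappa wins 8–3.
Epsilon is beaten in every head-to-head and is the Condorcet loser.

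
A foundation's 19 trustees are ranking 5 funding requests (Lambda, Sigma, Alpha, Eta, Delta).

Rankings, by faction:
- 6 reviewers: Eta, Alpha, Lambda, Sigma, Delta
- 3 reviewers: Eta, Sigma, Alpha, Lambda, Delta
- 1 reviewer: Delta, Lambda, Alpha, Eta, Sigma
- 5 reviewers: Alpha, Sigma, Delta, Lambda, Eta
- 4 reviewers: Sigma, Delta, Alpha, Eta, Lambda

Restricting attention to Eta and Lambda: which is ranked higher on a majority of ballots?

Ballots ranking Eta above Lambda: 6 + 3 + 4 = 13.
Ballots ranking Lambda above Eta: 19 − 13 = 6.
Eta wins the head-to-head 13–6.

Eta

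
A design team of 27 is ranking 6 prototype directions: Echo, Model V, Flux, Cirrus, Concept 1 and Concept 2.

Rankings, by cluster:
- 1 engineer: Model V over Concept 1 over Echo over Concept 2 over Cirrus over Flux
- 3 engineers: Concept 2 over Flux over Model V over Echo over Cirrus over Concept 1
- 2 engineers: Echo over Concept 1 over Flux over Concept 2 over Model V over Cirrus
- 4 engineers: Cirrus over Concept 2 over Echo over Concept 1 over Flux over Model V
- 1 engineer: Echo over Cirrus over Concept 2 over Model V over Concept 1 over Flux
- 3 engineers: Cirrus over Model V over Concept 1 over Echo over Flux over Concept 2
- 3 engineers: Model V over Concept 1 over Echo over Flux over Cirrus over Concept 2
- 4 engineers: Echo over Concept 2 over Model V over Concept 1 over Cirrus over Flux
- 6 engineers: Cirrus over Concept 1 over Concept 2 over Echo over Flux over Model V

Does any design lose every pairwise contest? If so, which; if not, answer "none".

Head-to-head results (27 engineers):
Echo vs Model V: Echo preferred on 2+4+1+4+6 = 17 ballots; Echo wins 17–10.
Echo vs Flux: Echo, 24–3.
Echo vs Cirrus: Echo, 14–13.
Echo vs Concept 1: Echo, 14–13.
Echo vs Concept 2: 1+2+1+3+3+4 = 14 for Echo, 13 for Concept 2 — Echo by 14–13.
Model V vs Flux: Model V is ranked higher on 1+1+3+3+4 = 12 ballots, Flux on 15. Flux wins 15–12.
Model V vs Cirrus: Cirrus wins 14–13.
Model V vs Concept 1: Model V preferred on 1+3+1+3+3+4 = 15 ballots; Model V wins 15–12.
Model V vs Concept 2: Model V is ranked higher on 1+3+3 = 7 ballots, Concept 2 on 20. Concept 2 wins 20–7.
Flux vs Cirrus: Flux preferred on 3+2+3 = 8 ballots; Cirrus wins 19–8.
Flux vs Concept 1: Concept 1, 24–3.
Flux–Concept 2: Concept 2 19–8.
Cirrus vs Concept 1: Cirrus is ranked higher on 3+4+1+3+6 = 17 ballots, Concept 1 on 10. Cirrus wins 17–10.
Cirrus vs Concept 2: Cirrus is ranked higher on 4+1+3+3+6 = 17 ballots, Concept 2 on 10. Cirrus wins 17–10.
Concept 1–Concept 2: Concept 1 15–12.
Each design has at least one pairwise win (Echo beats Model V; Model V beats Concept 1; Flux beats Model V; Cirrus beats Model V; Concept 1 beats Flux; Concept 2 beats Model V) — no Condorcet loser.

none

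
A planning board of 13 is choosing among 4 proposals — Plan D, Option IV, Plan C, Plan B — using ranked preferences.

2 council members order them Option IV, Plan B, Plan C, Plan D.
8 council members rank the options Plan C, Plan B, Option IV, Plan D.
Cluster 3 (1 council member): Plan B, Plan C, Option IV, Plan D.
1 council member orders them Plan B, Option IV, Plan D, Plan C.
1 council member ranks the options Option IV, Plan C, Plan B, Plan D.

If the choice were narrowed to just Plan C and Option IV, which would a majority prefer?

Ballots ranking Plan C above Option IV: 8 + 1 = 9.
Ballots ranking Option IV above Plan C: 13 − 9 = 4.
Plan C wins the head-to-head 9–4.

Plan C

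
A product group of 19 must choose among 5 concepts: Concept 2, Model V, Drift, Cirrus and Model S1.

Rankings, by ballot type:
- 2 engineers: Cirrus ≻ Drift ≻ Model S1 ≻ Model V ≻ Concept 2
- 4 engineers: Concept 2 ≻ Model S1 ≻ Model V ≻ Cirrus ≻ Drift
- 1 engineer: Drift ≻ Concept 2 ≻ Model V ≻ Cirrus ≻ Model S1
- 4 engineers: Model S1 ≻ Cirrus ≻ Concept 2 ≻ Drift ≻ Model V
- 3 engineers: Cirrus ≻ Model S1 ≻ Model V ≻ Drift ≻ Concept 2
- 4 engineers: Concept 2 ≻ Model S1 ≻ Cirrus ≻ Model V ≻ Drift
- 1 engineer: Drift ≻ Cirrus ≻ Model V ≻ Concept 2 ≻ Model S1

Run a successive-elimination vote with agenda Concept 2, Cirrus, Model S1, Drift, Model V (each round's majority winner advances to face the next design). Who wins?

Round 1: Concept 2 vs Cirrus — 9–10, Cirrus advances.
Round 2: Cirrus vs Model S1 — 7–12, Model S1 advances.
Round 3: Model S1 vs Drift — 15–4, Model S1 advances.
Round 4: Model S1 vs Model V — 17–2, Model S1 advances.
The agenda winner is Model S1.

Model S1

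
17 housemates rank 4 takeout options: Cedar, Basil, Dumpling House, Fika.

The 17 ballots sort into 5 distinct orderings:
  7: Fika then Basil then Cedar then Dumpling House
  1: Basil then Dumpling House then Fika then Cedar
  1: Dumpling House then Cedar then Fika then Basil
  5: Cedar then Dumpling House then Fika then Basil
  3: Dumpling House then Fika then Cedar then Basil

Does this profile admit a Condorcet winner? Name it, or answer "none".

Check each pair by majority over 17 ballots:
Cedar vs Basil: Cedar wins 9–8.
Cedar–Dumpling House: Cedar 12–5.
Cedar–Fika: Fika 11–6.
Basil vs Dumpling House: Dumpling House wins 9–8.
Basil vs Fika: Fika wins 16–1.
Dumpling House vs Fika: Dumpling House wins 10–7.
Every restaurant loses at least once (Cedar loses to Fika; Basil loses to Cedar; Dumpling House loses to Cedar; Fika loses to Dumpling House). The majority relation contains the cycle Cedar > Dumpling House > Fika > Cedar, so there is no Condorcet winner.

none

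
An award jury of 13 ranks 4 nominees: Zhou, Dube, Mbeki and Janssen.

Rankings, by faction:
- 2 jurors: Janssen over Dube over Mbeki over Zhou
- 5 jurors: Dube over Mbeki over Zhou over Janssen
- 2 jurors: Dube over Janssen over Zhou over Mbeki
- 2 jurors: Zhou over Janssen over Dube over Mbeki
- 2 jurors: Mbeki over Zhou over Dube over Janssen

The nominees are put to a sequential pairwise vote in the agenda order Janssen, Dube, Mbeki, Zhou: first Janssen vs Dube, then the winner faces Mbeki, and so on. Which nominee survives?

Round 1: Janssen vs Dube — 4–9, Dube advances.
Round 2: Dube vs Mbeki — 11–2, Dube advances.
Round 3: Dube vs Zhou — 9–4, Dube advances.
The agenda winner is Dube.

Dube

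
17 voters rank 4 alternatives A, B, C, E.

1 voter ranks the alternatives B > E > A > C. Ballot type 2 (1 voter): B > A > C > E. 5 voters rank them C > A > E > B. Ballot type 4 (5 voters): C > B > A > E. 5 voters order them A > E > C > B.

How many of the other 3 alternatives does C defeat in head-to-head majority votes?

C against each rival (17 voters):
C vs A: C, 10–7.
C vs B: 5+5+5 = 15 for C, 2 for B — C by 15–2.
C vs E: C is ranked higher on 1+5+5 = 11 ballots, E on 6. C wins 11–6.
C beats A, B, E — 3 pairwise wins.

3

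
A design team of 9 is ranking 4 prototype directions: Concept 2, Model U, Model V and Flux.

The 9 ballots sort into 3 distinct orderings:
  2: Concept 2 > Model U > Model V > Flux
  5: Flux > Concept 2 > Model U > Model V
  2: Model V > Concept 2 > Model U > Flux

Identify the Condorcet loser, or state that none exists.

Model V

Head-to-head results (9 engineers):
Concept 2 vs Model U: Concept 2, 9–0.
Concept 2 vs Model V: 7 to 2, Concept 2.
Concept 2 vs Flux: Flux wins 5–4.
Model U vs Model V: Model U is ranked higher on 2+5 = 7 ballots, Model V on 2. Model U wins 7–2.
Model U–Flux: Flux 5–4.
Model V–Flux: Flux 5–4.
Model V is beaten in every head-to-head and is the Condorcet loser.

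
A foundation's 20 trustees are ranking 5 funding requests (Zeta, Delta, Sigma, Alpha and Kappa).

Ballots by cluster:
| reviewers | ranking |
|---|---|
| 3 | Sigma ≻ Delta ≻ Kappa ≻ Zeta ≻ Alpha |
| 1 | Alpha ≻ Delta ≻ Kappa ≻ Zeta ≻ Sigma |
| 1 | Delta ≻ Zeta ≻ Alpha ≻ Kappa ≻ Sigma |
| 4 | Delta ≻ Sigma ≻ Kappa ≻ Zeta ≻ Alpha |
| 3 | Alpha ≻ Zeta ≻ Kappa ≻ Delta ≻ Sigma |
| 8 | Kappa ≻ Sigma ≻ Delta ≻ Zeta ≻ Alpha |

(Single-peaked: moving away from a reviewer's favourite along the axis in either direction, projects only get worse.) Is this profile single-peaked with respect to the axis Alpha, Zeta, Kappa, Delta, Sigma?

Axis positions: Alpha=1, Zeta=2, Kappa=3, Delta=4, Sigma=5.
Cluster 1 (peak Sigma at position 5): ranking walks positions 5-4-3-2-1, expanding outward from the peak — single-peaked.
Cluster 2: ranking walks positions 1-4-3-2-5; Delta is ranked above Zeta even though Zeta lies between Delta and the peak Alpha on the axis — preferences dip and rise again. Not single-peaked.
Cluster 3: ranking walks positions 4-2-1-3-5; Zeta is ranked above Kappa even though Kappa lies between Zeta and the peak Delta on the axis — preferences dip and rise again. Not single-peaked.
Cluster 4 (peak Delta at position 4): ranking walks positions 4-5-3-2-1, expanding outward from the peak — single-peaked.
Cluster 5 (peak Alpha at position 1): ranking walks positions 1-2-3-4-5, expanding outward from the peak — single-peaked.
Cluster 6: ranking walks positions 3-5-4-2-1; Sigma is ranked above Delta even though Delta lies between Sigma and the peak Kappa on the axis — preferences dip and rise again. Not single-peaked.
Cluster 2 violates single-peakedness, so the profile is not single-peaked on this axis.

no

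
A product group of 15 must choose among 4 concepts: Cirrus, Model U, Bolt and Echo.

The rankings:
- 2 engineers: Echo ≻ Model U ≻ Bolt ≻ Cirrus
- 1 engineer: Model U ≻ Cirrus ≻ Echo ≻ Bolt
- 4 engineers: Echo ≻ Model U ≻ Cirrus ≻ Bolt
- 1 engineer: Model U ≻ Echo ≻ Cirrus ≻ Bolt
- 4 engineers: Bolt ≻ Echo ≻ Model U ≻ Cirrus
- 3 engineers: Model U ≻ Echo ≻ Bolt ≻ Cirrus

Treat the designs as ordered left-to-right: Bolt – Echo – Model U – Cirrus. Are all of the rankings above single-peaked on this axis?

Axis positions: Bolt=1, Echo=2, Model U=3, Cirrus=4.
Ballot type 1 (peak Echo at position 2): ranking walks positions 2-3-1-4, expanding outward from the peak — single-peaked.
Ballot type 2 (peak Model U at position 3): ranking walks positions 3-4-2-1, expanding outward from the peak — single-peaked.
Ballot type 3 (peak Echo at position 2): ranking walks positions 2-3-4-1, expanding outward from the peak — single-peaked.
Ballot type 4 (peak Model U at position 3): ranking walks positions 3-2-4-1, expanding outward from the peak — single-peaked.
Ballot type 5 (peak Bolt at position 1): ranking walks positions 1-2-3-4, expanding outward from the peak — single-peaked.
Ballot type 6 (peak Model U at position 3): ranking walks positions 3-2-1-4, expanding outward from the peak — single-peaked.
Every ranking is single-peaked on this axis.

yes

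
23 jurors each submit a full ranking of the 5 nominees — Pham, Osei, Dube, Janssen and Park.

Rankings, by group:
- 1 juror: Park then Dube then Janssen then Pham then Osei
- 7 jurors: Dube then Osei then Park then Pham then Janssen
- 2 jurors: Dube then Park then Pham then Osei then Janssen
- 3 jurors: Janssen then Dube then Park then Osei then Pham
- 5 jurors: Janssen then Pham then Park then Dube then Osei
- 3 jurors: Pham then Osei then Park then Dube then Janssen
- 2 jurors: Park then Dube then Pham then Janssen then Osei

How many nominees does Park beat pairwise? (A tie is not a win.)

Park against each rival (23 jurors):
Park vs Pham: Park wins 15–8.
Park vs Osei: Park is ranked higher on 1+2+3+5+2 = 13 ballots, Osei on 10. Park wins 13–10.
Park vs Dube: Dube wins 12–11.
Park vs Janssen: Park is ranked higher on 1+7+2+3+2 = 15 ballots, Janssen on 8. Park wins 15–8.
Park beats Pham, Osei, Janssen; loses to Dube — 3 pairwise wins.

3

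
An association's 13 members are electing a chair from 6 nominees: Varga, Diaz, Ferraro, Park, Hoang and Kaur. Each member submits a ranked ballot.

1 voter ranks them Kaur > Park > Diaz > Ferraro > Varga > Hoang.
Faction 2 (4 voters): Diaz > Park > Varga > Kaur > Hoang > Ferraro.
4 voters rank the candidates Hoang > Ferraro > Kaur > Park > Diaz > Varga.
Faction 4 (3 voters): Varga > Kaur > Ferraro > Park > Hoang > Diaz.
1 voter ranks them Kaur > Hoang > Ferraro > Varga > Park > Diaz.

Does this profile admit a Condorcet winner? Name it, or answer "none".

none

Check each pair by majority over 13 ballots:
Varga vs Diaz: 4 to 9, Diaz.
Varga vs Ferraro: 4+3 = 7 for Varga, 6 for Ferraro — Varga by 7–6.
Varga vs Park: 4 to 9, Park.
Varga vs Hoang: 8 to 5, Varga.
Varga vs Kaur: Varga is ranked higher on 4+3 = 7 ballots, Kaur on 6. Varga wins 7–6.
Diaz vs Ferraro: 1+4 = 5 for Diaz, 8 for Ferraro — Ferraro by 8–5.
Diaz vs Park: 4 to 9, Park.
Diaz vs Hoang: Diaz is ranked higher on 1+4 = 5 ballots, Hoang on 8. Hoang wins 8–5.
Diaz vs Kaur: 4 for Diaz, 9 for Kaur — Kaur by 9–4.
Ferraro vs Park: Ferraro is ranked higher on 4+3+1 = 8 ballots, Park on 5. Ferraro wins 8–5.
Ferraro vs Hoang: Ferraro is ranked higher on 1+3 = 4 ballots, Hoang on 9. Hoang wins 9–4.
Ferraro vs Kaur: 4 for Ferraro, 9 for Kaur — Kaur by 9–4.
Park vs Hoang: Park preferred on 1+4+3 = 8 ballots; Park wins 8–5.
Park vs Kaur: 4 for Park, 9 for Kaur — Kaur by 9–4.
Hoang vs Kaur: Hoang is ranked higher on 4 ballots, Kaur on 9. Kaur wins 9–4.
Every candidate loses at least once (Varga loses to Diaz; Diaz loses to Ferraro; Ferraro loses to Varga; Park loses to Ferraro; Hoang loses to Varga; Kaur loses to Varga). The majority relation contains the cycle Varga → Ferraro → Diaz → Varga, so there is no Condorcet winner.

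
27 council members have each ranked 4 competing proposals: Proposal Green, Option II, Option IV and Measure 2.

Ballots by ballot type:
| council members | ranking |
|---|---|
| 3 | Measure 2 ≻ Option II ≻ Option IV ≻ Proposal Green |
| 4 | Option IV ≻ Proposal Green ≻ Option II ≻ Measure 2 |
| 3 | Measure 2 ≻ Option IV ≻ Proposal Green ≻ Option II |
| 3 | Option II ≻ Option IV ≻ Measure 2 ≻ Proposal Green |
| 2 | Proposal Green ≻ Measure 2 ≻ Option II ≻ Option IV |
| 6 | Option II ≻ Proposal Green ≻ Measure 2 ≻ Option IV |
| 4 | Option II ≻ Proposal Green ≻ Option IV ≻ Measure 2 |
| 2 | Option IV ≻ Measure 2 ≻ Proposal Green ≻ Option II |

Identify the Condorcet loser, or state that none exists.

none

Head-to-head results (27 council members):
Proposal Green vs Option II: 11 to 16, Option II.
Proposal Green vs Option IV: Option IV wins 15–12.
Proposal Green vs Measure 2: 4+2+6+4 = 16 for Proposal Green, 11 for Measure 2 — Proposal Green by 16–11.
Option II vs Option IV: Option II, 18–9.
Option II vs Measure 2: 17 to 10, Option II.
Option IV vs Measure 2: Measure 2, 14–13.
Each option has at least one pairwise win (Proposal Green beats Measure 2; Option II beats Proposal Green; Option IV beats Proposal Green; Measure 2 beats Option IV) — no Condorcet loser.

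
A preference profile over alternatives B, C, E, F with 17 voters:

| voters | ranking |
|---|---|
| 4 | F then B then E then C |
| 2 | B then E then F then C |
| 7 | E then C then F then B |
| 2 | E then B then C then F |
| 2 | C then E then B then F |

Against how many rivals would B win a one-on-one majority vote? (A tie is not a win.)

0

B against each rival (17 voters):
B vs C: C wins 9–8.
B vs E: B is ranked higher on 4+2 = 6 ballots, E on 11. E wins 11–6.
B vs F: B preferred on 2+2+2 = 6 ballots; F wins 11–6.
B beats no one; loses to C, E, F — 0 pairwise wins.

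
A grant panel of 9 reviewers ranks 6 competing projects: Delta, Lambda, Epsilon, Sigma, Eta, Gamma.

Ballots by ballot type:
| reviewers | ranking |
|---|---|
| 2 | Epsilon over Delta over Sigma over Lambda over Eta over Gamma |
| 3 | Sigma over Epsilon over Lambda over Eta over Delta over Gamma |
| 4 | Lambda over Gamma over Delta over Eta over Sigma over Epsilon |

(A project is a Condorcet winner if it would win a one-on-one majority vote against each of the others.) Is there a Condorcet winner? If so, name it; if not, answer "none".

Pairwise majorities:
Delta–Lambda: Lambda 7–2.
Delta vs Epsilon: Epsilon wins 5–4.
Delta vs Sigma: Delta wins 6–3.
Delta vs Eta: 2+4 = 6 for Delta, 3 for Eta — Delta by 6–3.
Delta vs Gamma: Delta, 5–4.
Lambda vs Epsilon: 4 for Lambda, 5 for Epsilon — Epsilon by 5–4.
Lambda vs Sigma: Sigma wins 5–4.
Lambda vs Eta: Lambda preferred on 2+3+4 = 9 ballots; Lambda wins 9–0.
Lambda vs Gamma: Lambda, 9–0.
Epsilon vs Sigma: Epsilon is ranked higher on 2 ballots, Sigma on 7. Sigma wins 7–2.
Epsilon vs Eta: Epsilon preferred on 2+3 = 5 ballots; Epsilon wins 5–4.
Epsilon vs Gamma: 5 to 4, Epsilon.
Sigma vs Eta: 5 to 4, Sigma.
Sigma vs Gamma: Sigma wins 5–4.
Eta–Gamma: Eta 5–4.
Each project drops at least one matchup (Delta loses to Lambda; Lambda loses to Epsilon; Epsilon loses to Sigma; Sigma loses to Delta; Eta loses to Delta; Gamma loses to Delta); the cycle Delta beats Sigma beats Lambda beats Delta rules out a Condorcet winner.

none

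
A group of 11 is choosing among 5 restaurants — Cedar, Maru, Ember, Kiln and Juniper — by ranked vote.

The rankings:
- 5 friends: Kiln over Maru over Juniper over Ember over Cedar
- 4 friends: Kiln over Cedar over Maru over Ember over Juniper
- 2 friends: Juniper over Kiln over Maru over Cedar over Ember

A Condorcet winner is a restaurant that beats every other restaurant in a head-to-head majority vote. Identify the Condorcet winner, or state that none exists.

Pairwise majorities:
Cedar–Maru: Maru 7–4.
Cedar vs Ember: Cedar wins 6–5.
Cedar vs Kiln: Kiln wins 11–0.
Cedar vs Juniper: Juniper wins 7–4.
Maru–Ember: Maru 11–0.
Maru–Kiln: Kiln 11–0.
Maru vs Juniper: Maru, 9–2.
Ember vs Kiln: Kiln wins 11–0.
Ember–Juniper: Juniper 7–4.
Kiln vs Juniper: Kiln, 9–2.
Kiln wins every pairwise contest, so Kiln is the Condorcet winner.

Kiln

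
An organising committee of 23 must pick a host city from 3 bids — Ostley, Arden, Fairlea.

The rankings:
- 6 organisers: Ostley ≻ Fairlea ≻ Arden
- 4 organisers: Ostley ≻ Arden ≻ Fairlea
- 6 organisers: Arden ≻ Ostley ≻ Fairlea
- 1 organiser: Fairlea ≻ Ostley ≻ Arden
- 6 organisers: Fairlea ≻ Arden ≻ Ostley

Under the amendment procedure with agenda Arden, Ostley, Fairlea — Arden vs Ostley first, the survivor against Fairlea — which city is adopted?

Fairlea

Round 1: Arden vs Ostley — 12–11, Arden advances.
Round 2: Arden vs Fairlea — 10–13, Fairlea advances.
Fairlea survives the agenda.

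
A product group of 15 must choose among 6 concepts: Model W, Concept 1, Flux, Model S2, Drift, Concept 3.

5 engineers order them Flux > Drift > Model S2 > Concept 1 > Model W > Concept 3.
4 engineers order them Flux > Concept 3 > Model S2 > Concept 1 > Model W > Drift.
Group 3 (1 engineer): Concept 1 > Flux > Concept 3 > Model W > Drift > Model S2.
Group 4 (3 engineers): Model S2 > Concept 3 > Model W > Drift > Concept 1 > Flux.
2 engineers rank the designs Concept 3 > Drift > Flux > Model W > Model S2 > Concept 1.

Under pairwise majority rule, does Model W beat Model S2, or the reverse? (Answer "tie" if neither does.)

Model S2

Ballots ranking Model W above Model S2: 1 + 2 = 3.
Ballots ranking Model S2 above Model W: 15 − 3 = 12.
Model S2 wins the head-to-head 12–3.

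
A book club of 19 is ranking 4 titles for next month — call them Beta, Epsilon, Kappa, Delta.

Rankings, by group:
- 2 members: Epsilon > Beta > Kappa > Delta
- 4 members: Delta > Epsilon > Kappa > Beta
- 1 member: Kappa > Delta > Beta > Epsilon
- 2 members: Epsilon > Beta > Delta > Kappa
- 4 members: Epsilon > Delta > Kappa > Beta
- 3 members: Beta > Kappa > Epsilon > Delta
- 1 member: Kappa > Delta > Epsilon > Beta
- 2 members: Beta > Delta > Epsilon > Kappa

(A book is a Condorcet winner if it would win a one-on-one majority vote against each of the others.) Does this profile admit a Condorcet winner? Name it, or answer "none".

Epsilon

Check each pair by majority over 19 ballots:
Beta vs Epsilon: Beta preferred on 1+3+2 = 6 ballots; Epsilon wins 13–6.
Beta vs Kappa: Beta is ranked higher on 2+2+3+2 = 9 ballots, Kappa on 10. Kappa wins 10–9.
Beta vs Delta: 9 to 10, Delta.
Epsilon vs Kappa: 2+4+2+4+2 = 14 for Epsilon, 5 for Kappa — Epsilon by 14–5.
Epsilon vs Delta: 2+2+4+3 = 11 for Epsilon, 8 for Delta — Epsilon by 11–8.
Kappa vs Delta: Kappa is ranked higher on 2+1+3+1 = 7 ballots, Delta on 12. Delta wins 12–7.
Epsilon wins every pairwise contest, so Epsilon is the Condorcet winner.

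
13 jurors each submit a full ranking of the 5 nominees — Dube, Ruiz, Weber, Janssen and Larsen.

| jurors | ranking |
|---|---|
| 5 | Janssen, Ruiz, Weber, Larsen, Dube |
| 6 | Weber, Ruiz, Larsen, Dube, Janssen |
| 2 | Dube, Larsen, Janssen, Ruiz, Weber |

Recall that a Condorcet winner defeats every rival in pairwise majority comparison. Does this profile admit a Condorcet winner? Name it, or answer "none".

none

Head-to-head results (13 jurors):
Dube vs Ruiz: Ruiz wins 11–2.
Dube vs Weber: 2 for Dube, 11 for Weber — Weber by 11–2.
Dube vs Janssen: 6+2 = 8 for Dube, 5 for Janssen — Dube by 8–5.
Dube–Larsen: Larsen 11–2.
Ruiz vs Weber: Ruiz wins 7–6.
Ruiz vs Janssen: 6 for Ruiz, 7 for Janssen — Janssen by 7–6.
Ruiz vs Larsen: Ruiz preferred on 5+6 = 11 ballots; Ruiz wins 11–2.
Weber–Janssen: Janssen 7–6.
Weber vs Larsen: Weber preferred on 5+6 = 11 ballots; Weber wins 11–2.
Janssen vs Larsen: Larsen, 8–5.
Every nominee loses at least once (Dube loses to Ruiz; Ruiz loses to Janssen; Weber loses to Ruiz; Janssen loses to Dube; Larsen loses to Ruiz). The majority relation contains the cycle Dube → Janssen → Ruiz → Dube, so there is no Condorcet winner.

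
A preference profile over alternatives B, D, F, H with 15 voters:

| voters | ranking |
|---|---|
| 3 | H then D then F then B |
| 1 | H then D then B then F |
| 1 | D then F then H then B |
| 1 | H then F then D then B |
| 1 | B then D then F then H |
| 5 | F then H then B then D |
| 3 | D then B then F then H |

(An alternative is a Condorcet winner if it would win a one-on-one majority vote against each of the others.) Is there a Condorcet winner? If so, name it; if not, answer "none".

Head-to-head results (15 voters):
B vs D: D, 9–6.
B vs F: F wins 10–5.
B–H: H 11–4.
D vs F: D wins 9–6.
D vs H: H, 10–5.
F vs H: F wins 10–5.
Every alternative loses at least once (B loses to D; D loses to H; F loses to D; H loses to F). The majority relation contains the cycle D → F → H → D, so there is no Condorcet winner.

none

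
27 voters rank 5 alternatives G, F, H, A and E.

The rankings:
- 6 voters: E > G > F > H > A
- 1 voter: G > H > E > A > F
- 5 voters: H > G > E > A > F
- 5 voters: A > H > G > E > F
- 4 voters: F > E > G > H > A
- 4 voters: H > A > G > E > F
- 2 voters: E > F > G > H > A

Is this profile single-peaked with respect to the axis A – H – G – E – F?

Axis positions: A=1, H=2, G=3, E=4, F=5.
Type 1 (peak E at position 4): ranking walks positions 4-3-5-2-1, expanding outward from the peak — single-peaked.
Type 2 (peak G at position 3): ranking walks positions 3-2-4-1-5, expanding outward from the peak — single-peaked.
Type 3 (peak H at position 2): ranking walks positions 2-3-4-1-5, expanding outward from the peak — single-peaked.
Type 4 (peak A at position 1): ranking walks positions 1-2-3-4-5, expanding outward from the peak — single-peaked.
Type 5 (peak F at position 5): ranking walks positions 5-4-3-2-1, expanding outward from the peak — single-peaked.
Type 6 (peak H at position 2): ranking walks positions 2-1-3-4-5, expanding outward from the peak — single-peaked.
Type 7 (peak E at position 4): ranking walks positions 4-5-3-2-1, expanding outward from the peak — single-peaked.
Every ranking is single-peaked on this axis.

yes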